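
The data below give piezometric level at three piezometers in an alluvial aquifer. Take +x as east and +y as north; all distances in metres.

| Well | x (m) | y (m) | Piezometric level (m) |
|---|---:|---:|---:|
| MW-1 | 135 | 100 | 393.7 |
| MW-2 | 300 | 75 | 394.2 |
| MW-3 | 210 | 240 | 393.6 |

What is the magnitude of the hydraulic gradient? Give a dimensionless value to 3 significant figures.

Taking MW-1 as reference: MW-2−MW-1 = (165, -25, +0.5); MW-3−MW-1 = (75, 140, -0.1).
Solve a·Δx + b·Δy = Δh: det = 165·140 − 75·(-25) = 24975.
∂h/∂x = [(+0.5)·140 − (-0.1)·(-25)] / 24975 = +0.002703
∂h/∂y = [165·(-0.1) − 75·(+0.5)] / 24975 = -0.002162
|∇h| = √(0.002703² + -0.002162²) = 0.003461

0.00346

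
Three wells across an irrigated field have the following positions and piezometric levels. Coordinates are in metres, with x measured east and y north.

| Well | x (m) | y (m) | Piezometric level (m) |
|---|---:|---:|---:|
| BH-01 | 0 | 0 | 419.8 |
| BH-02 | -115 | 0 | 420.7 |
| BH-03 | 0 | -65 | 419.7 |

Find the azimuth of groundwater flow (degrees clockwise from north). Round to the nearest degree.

∂h/∂x = (420.7 − 419.8) / (-115 − 0) = -0.007826
∂h/∂y = (419.7 − 419.8) / (-65 − 0) = +0.001538
Flow direction (−∇h) has components (+0.007826 E, -0.001538 N).
Azimuth = atan2(E, N) = atan2(+0.007826, -0.001538) = 101.1° ≈ 101°.

101°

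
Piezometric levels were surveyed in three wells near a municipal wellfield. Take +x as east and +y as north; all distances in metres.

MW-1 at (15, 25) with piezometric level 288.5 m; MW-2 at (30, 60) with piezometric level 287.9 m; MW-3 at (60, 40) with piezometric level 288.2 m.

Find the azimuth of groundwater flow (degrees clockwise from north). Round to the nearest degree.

004°

Taking MW-1 as reference: MW-2−MW-1 = (15, 35, -0.6); MW-3−MW-1 = (45, 15, -0.3).
Solve a·Δx + b·Δy = Δh: det = 15·15 − 45·35 = -1350.
∂h/∂x = [(-0.6)·15 − (-0.3)·35] / -1350 = -0.001111
∂h/∂y = [15·(-0.3) − 45·(-0.6)] / -1350 = -0.01667
Flow direction (−∇h) has components (+0.001111 E, +0.01667 N).
Azimuth = atan2(E, N) = atan2(+0.001111, +0.01667) = 3.8° ≈ 004°.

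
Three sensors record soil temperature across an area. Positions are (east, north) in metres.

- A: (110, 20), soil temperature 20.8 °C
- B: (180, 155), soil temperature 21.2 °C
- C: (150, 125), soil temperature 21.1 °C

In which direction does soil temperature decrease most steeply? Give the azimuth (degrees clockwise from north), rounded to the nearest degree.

197°

With T = a·x + b·y + c and A as origin, the differences give:
  70·a + 135·b = +0.4
  40·a + 105·b = +0.3
Eliminate b (×105 and ×135, subtract): 1950·a = 1.50 → a = ∂T/∂x = +0.0007692
Back-substitute: b = ∂T/∂y = +0.002564.
Steepest decrease is along −∇f: components (-0.0007692 E, -0.002564 N).
Azimuth = atan2(-0.0007692, -0.002564) = 196.7° ≈ 197°.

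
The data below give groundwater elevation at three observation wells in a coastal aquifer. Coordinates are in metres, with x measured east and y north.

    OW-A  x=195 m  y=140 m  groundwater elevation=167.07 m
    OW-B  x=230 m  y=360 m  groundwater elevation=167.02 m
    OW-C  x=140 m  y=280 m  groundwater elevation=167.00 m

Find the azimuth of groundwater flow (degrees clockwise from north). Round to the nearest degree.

Differences from OW-A: to OW-B (Δx, Δy, Δh) = (35, 220, -0.05); to OW-C = (-55, 140, -0.07).
Determinant of the coordinate differences = 35·140 − (-55)·220 = 17000.
∂h/∂x = [(-0.05)·140 − (-0.07)·220] / 17000 = +0.0004941
∂h/∂y = [35·(-0.07) − (-55)·(-0.05)] / 17000 = -0.0003059
Flow direction (−∇h) has components (-0.0004941 E, +0.0003059 N).
Azimuth = atan2(E, N) = atan2(-0.0004941, +0.0003059) = 301.8° ≈ 302°.

302°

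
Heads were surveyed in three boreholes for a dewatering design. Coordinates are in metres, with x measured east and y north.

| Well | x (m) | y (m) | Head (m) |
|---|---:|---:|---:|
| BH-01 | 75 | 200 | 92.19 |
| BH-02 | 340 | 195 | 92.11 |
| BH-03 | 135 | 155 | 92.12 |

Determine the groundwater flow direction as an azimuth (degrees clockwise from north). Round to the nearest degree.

167°

Taking BH-01 as reference: BH-02−BH-01 = (265, -5, -0.08); BH-03−BH-01 = (60, -45, -0.07).
Solve a·Δx + b·Δy = Δh: det = 265·(-45) − 60·(-5) = -11625.
∂h/∂x = [(-0.08)·(-45) − (-0.07)·(-5)] / -11625 = -0.0002796
∂h/∂y = [265·(-0.07) − 60·(-0.08)] / -11625 = +0.001183
Flow direction (−∇h) has components (+0.0002796 E, -0.001183 N).
Azimuth = atan2(E, N) = atan2(+0.0002796, -0.001183) = 166.7° ≈ 167°.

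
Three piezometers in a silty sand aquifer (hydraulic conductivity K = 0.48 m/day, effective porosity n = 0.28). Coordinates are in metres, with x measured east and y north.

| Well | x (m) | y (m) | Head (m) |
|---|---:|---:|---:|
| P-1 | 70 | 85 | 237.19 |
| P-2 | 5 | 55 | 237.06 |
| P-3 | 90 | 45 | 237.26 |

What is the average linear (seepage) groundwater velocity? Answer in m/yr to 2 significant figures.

With h = a·x + b·y + c and P-1 as origin, the differences give:
  (-65)·a + (-30)·b = -0.13
  20·a + (-40)·b = +0.07
Eliminate b (×(-40) and ×(-30), subtract): 3200·a = 7.300 → a = ∂h/∂x = +0.002281
Back-substitute: b = ∂h/∂y = -0.0006094.
|∇h| = √(0.002281² + -0.0006094²) = 0.002361
Seepage velocity v = K·i/n = 0.48 × 0.002361 / 0.28 = 0.004047 m/day = 1.478 m/yr.

1.5 m/yr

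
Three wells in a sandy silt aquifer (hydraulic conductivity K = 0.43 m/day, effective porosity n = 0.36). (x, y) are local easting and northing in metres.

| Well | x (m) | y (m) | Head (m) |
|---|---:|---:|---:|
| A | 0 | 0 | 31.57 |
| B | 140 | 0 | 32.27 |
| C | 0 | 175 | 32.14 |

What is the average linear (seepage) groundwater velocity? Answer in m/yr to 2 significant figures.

2.6 m/yr

∂h/∂x = (32.27 − 31.57) / (140 − 0) = +0.005000
∂h/∂y = (32.14 − 31.57) / (175 − 0) = +0.003257
|∇h| = √(0.005000² + 0.003257²) = 0.005967
Seepage velocity v = K·i/n = 0.43 × 0.005967 / 0.36 = 0.007127 m/day = 2.603 m/yr.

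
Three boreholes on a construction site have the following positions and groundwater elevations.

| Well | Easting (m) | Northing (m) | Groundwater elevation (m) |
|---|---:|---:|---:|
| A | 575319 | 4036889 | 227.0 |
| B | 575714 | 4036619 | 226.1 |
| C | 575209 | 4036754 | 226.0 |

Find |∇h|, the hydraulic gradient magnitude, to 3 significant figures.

With h = a·x + b·y + c and A as origin, the differences give:
  395·a + (-270)·b = -0.9
  (-110)·a + (-135)·b = -1.0
Eliminate b (×(-135) and ×(-270), subtract): -83025·a = -148.50 → a = ∂h/∂x = +0.001789
Back-substitute: b = ∂h/∂y = +0.005950.
|∇h| = √(0.001789² + 0.005950²) = 0.006213

0.00621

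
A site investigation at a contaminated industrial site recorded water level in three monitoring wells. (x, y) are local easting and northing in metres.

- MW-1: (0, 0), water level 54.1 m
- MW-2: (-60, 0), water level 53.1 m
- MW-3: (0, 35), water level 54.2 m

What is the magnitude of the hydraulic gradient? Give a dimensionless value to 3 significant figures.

∂h/∂x = (53.1 − 54.1) / (-60 − 0) = +0.01667
∂h/∂y = (54.2 − 54.1) / (35 − 0) = +0.002857
|∇h| = √(0.01667² + 0.002857²) = 0.01691

0.0169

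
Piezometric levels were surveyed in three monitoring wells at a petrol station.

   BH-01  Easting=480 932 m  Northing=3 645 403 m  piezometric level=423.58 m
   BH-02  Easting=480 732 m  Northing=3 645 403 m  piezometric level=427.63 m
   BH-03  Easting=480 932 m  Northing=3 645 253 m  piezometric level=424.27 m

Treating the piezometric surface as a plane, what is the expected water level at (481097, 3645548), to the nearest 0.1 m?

∂h/∂x = (427.63 − 423.58) / (480732 − 480932) = -0.02025
∂h/∂y = (424.27 − 423.58) / (3645253 − 3645403) = -0.004600
h(481097, 3645548) = 423.58 + (-0.02025)·(165) + (-0.004600)·(145) = 423.58 -3.341 -0.667 = 419.572 m.

419.6 m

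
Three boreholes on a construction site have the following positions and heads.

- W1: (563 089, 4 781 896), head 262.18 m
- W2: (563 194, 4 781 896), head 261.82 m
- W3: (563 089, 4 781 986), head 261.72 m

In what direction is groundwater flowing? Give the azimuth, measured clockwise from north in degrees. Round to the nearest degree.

∂h/∂x = (261.82 − 262.18) / (563194 − 563089) = -0.003429
∂h/∂y = (261.72 − 262.18) / (4781986 − 4781896) = -0.005111
Flow direction (−∇h) has components (+0.003429 E, +0.005111 N).
Azimuth = atan2(E, N) = atan2(+0.003429, +0.005111) = 33.9° ≈ 034°.

034°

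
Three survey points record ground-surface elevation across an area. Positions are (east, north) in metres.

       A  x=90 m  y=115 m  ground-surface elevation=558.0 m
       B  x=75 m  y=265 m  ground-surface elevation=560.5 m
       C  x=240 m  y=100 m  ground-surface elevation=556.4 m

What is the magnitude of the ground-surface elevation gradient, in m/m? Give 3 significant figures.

Differences from A: to B (Δx, Δy, Δh) = (-15, 150, +2.5); to C = (150, -15, -1.6).
Determinant of the coordinate differences = (-15)·(-15) − 150·150 = -22275.
∂z/∂x = [(+2.5)·(-15) − (-1.6)·150] / -22275 = -0.009091
∂z/∂y = [(-15)·(-1.6) − 150·(+2.5)] / -22275 = +0.01576
|∇f| = √(-0.009091² + 0.01576²) = 0.01819 m/m

0.0182 m/m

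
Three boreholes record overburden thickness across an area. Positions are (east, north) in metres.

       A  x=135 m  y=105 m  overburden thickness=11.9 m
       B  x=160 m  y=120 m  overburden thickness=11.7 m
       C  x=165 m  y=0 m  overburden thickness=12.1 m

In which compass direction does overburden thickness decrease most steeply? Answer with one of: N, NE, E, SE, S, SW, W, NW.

Differences from A: to B (Δx, Δy, Δh) = (25, 15, -0.2); to C = (30, -105, +0.2).
Solve a·Δx + b·Δy = Δd: det = 25·(-105) − 30·15 = -3075.
∂d/∂x = [(-0.2)·(-105) − (+0.2)·15] / -3075 = -0.005854
∂d/∂y = [25·(+0.2) − 30·(-0.2)] / -3075 = -0.003577
Steepest decrease is along −∇f = (+0.005854 E, +0.003577 N) → northeast.

NE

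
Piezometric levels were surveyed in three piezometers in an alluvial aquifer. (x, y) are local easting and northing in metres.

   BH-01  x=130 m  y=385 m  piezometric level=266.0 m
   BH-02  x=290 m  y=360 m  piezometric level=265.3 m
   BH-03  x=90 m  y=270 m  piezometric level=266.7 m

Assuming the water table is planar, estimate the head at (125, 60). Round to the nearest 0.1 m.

Three-point gradient (reference BH-01): Δ to BH-02 = (160, -25, -0.7), Δ to BH-03 = (-40, -115, +0.7).
∂h/∂x = -0.005052, ∂h/∂y = -0.004330 (det = -19400).
h(125, 60) = 266.0 + (-0.005052)·(-5) + (-0.004330)·(-325) = 266.0 +0.025 +1.407 = 267.432 m.

267.4 m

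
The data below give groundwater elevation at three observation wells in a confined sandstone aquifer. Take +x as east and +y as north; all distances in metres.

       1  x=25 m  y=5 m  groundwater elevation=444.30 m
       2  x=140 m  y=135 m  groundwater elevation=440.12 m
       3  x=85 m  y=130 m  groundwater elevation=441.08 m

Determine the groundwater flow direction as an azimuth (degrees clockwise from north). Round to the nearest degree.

Taking 1 as reference: 2−1 = (115, 130, -4.18); 3−1 = (60, 125, -3.22).
Determinant of the coordinate differences = 115·125 − 60·130 = 6575.
∂h/∂x = [(-4.18)·125 − (-3.22)·130] / 6575 = -0.01580
∂h/∂y = [115·(-3.22) − 60·(-4.18)] / 6575 = -0.01817
Flow direction (−∇h) has components (+0.01580 E, +0.01817 N).
Azimuth = atan2(E, N) = atan2(+0.01580, +0.01817) = 41.0° ≈ 041°.

041°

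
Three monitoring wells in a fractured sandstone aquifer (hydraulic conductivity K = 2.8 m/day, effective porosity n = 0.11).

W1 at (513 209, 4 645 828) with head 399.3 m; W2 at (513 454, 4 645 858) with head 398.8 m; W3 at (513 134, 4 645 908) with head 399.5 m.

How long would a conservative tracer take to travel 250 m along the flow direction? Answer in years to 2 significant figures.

With h = a·x + b·y + c and W1 as origin, the differences give:
  245·a + 30·b = -0.5
  (-75)·a + 80·b = +0.2
Eliminate b (×80 and ×30, subtract): 21850·a = -46.00 → a = ∂h/∂x = -0.002105
Back-substitute: b = ∂h/∂y = +0.0005263.
|∇h| = √(-0.002105² + 0.0005263²) = 0.00217
Seepage velocity v = K·i/n = 2.8 × 0.00217 / 0.11 = 0.05524 m/day.
t = 250 / 0.05524 = 4526 days = 12.4 years.

12 years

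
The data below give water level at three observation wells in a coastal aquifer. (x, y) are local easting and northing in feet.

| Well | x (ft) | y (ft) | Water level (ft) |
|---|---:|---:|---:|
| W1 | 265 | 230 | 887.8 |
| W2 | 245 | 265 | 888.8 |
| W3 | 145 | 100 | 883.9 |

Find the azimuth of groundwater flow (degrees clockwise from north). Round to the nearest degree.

Taking W1 as reference: W2−W1 = (-20, 35, +1.0); W3−W1 = (-120, -130, -3.9).
Determinant of the coordinate differences = (-20)·(-130) − (-120)·35 = 6800.
∂h/∂x = [(+1.0)·(-130) − (-3.9)·35] / 6800 = +0.0009559
∂h/∂y = [(-20)·(-3.9) − (-120)·(+1.0)] / 6800 = +0.02912
Flow direction (−∇h) has components (-0.0009559 E, -0.02912 N).
Azimuth = atan2(E, N) = atan2(-0.0009559, -0.02912) = 181.9° ≈ 182°.

182°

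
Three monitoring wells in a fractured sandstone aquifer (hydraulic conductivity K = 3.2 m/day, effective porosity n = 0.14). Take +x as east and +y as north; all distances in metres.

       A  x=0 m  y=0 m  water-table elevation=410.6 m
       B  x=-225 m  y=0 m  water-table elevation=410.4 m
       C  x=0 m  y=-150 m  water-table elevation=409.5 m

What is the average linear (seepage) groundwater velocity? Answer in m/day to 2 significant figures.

0.17 m/day

∂h/∂x = (410.4 − 410.6) / (-225 − 0) = +0.0008889
∂h/∂y = (409.5 − 410.6) / (-150 − 0) = +0.007333
|∇h| = √(0.0008889² + 0.007333²) = 0.007387
Seepage velocity v = K·i/n = 3.2 × 0.007387 / 0.14 = 0.1688 m/day.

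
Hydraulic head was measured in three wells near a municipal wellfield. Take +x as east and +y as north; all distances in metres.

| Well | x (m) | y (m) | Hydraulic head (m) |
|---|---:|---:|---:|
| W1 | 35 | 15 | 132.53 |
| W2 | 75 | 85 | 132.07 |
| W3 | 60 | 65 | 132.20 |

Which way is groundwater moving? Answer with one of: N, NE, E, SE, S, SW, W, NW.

With h = a·x + b·y + c and W1 as origin, the differences give:
  40·a + 70·b = -0.46
  25·a + 50·b = -0.33
Eliminate b (×50 and ×70, subtract): 250·a = 0.100 → a = ∂h/∂x = +0.0004000
Back-substitute: b = ∂h/∂y = -0.006800.
Flow = −∇h = (-0.0004000 east, +0.006800 north), which points north.

N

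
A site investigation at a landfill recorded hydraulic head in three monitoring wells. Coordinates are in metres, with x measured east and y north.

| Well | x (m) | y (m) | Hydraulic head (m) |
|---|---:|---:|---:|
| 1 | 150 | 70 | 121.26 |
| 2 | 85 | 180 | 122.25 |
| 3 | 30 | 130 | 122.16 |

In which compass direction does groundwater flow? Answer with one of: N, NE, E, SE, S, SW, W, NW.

With h = a·x + b·y + c and 1 as origin, the differences give:
  (-65)·a + 110·b = +0.99
  (-120)·a + 60·b = +0.90
Eliminate b (×60 and ×110, subtract): 9300·a = -39.600 → a = ∂h/∂x = -0.004258
Back-substitute: b = ∂h/∂y = +0.006484.
Flow = −∇h = (+0.004258 east, -0.006484 north), which points southeast.

SE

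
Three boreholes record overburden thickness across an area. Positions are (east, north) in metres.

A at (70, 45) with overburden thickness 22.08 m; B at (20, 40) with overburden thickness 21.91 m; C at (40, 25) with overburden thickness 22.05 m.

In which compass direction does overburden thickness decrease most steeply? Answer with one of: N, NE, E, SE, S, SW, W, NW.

NW

Taking A as reference: B−A = (-50, -5, -0.17); C−A = (-30, -20, -0.03).
Determinant of the coordinate differences = (-50)·(-20) − (-30)·(-5) = 850.
∂d/∂x = [(-0.17)·(-20) − (-0.03)·(-5)] / 850 = +0.003824
∂d/∂y = [(-50)·(-0.03) − (-30)·(-0.17)] / 850 = -0.004235
Steepest decrease is along −∇f = (-0.003824 E, +0.004235 N) → northwest.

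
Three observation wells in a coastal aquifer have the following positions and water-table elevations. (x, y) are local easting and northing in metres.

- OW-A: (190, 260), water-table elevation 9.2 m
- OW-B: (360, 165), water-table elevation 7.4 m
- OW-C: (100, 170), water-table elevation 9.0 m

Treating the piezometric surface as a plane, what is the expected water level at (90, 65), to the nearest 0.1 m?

With h = a·x + b·y + c and OW-A as origin, the differences give:
  170·a + (-95)·b = -1.8
  (-90)·a + (-90)·b = -0.2
Eliminate b (×(-90) and ×(-95), subtract): -23850·a = 143.00 → a = ∂h/∂x = -0.005996
Back-substitute: b = ∂h/∂y = +0.008218.
h(90, 65) = 9.2 + (-0.005996)·(-100) + (+0.008218)·(-195) = 9.2 +0.600 -1.603 = 8.197 m.

8.2 m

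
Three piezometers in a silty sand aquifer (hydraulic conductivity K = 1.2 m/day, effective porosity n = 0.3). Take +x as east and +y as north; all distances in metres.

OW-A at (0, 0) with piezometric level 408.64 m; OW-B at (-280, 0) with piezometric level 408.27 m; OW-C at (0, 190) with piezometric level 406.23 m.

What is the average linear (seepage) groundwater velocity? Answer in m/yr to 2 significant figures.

∂h/∂x = (408.27 − 408.64) / (-280 − 0) = +0.001321
∂h/∂y = (406.23 − 408.64) / (190 − 0) = -0.01268
|∇h| = √(0.001321² + -0.01268²) = 0.01275
Seepage velocity v = K·i/n = 1.2 × 0.01275 / 0.3 = 0.051 m/day = 18.63 m/yr.

19 m/yr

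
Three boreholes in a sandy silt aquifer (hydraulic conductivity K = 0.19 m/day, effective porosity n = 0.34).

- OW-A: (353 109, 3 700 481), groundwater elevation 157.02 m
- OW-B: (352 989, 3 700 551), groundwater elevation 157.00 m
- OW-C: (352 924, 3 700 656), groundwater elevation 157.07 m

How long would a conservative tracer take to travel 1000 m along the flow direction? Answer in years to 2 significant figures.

With h = a·x + b·y + c and OW-A as origin, the differences give:
  (-120)·a + 70·b = -0.02
  (-185)·a + 175·b = +0.05
Eliminate b (×175 and ×70, subtract): -8050·a = -7.000 → a = ∂h/∂x = +0.0008696
Back-substitute: b = ∂h/∂y = +0.001205.
|∇h| = √(0.0008696² + 0.001205²) = 0.001486
Seepage velocity v = K·i/n = 0.19 × 0.001486 / 0.34 = 0.0008304 m/day.
t = 1000 / 0.0008304 = 1.204e+06 days = 3.3e+03 years.

3300 years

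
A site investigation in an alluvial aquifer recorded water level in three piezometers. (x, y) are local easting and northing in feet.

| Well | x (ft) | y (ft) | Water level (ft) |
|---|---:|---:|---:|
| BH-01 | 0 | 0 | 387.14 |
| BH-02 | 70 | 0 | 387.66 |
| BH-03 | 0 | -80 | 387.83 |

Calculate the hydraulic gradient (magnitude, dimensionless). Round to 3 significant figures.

∂h/∂x = (387.66 − 387.14) / (70 − 0) = +0.007429
∂h/∂y = (387.83 − 387.14) / (-80 − 0) = -0.008625
|∇h| = √(0.007429² + -0.008625²) = 0.01138

0.0114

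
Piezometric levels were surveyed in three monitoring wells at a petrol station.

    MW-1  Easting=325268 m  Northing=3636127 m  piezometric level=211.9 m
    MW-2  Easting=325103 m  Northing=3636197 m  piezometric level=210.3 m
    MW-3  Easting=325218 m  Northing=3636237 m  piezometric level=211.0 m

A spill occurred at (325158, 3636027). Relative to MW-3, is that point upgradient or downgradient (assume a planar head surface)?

Differences from MW-1: to MW-2 (Δx, Δy, Δh) = (-165, 70, -1.6); to MW-3 = (-50, 110, -0.9).
Solve a·Δx + b·Δy = Δh: det = (-165)·110 − (-50)·70 = -14650.
∂h/∂x = [(-1.6)·110 − (-0.9)·70] / -14650 = +0.007713
∂h/∂y = [(-165)·(-0.9) − (-50)·(-1.6)] / -14650 = -0.004676
Head at (325158, 3636027) = 211.9 + (+0.007713)·(-110) + (-0.004676)·(-100) = 211.52 m.
That is higher than the 211.0 m at MW-3, so the point is upgradient.

upgradient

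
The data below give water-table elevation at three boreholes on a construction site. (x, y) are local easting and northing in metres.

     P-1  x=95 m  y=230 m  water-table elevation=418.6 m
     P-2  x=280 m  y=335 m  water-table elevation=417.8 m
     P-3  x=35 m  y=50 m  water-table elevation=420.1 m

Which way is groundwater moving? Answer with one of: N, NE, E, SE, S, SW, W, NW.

Differences from P-1: to P-2 (Δx, Δy, Δh) = (185, 105, -0.8); to P-3 = (-60, -180, +1.5).
Determinant of the coordinate differences = 185·(-180) − (-60)·105 = -27000.
∂h/∂x = [(-0.8)·(-180) − (+1.5)·105] / -27000 = +0.0005000
∂h/∂y = [185·(+1.5) − (-60)·(-0.8)] / -27000 = -0.008500
Flow = −∇h = (-0.0005000 east, +0.008500 north), which points north.

N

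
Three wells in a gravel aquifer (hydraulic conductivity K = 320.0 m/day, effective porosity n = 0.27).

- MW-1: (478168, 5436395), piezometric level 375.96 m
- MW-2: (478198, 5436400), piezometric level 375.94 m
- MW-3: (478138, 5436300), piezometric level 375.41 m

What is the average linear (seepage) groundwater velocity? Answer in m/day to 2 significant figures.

7.8 m/day

With h = a·x + b·y + c and MW-1 as origin, the differences give:
  30·a + 5·b = -0.02
  (-30)·a + (-95)·b = -0.55
Eliminate b (×(-95) and ×5, subtract): -2700·a = 4.650 → a = ∂h/∂x = -0.001722
Back-substitute: b = ∂h/∂y = +0.006333.
|∇h| = √(-0.001722² + 0.006333²) = 0.006563
Seepage velocity v = K·i/n = 320.0 × 0.006563 / 0.27 = 7.778 m/day.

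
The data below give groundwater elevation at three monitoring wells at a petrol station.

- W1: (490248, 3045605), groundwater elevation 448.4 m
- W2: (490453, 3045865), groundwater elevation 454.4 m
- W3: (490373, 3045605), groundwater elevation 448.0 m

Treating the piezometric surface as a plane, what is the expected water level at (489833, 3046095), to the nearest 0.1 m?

Differences from W1: to W2 (Δx, Δy, Δh) = (205, 260, +6.0); to W3 = (125, 0, -0.4).
Determinant of the coordinate differences = 205·0 − 125·260 = -32500.
∂h/∂x = [(+6.0)·0 − (-0.4)·260] / -32500 = -0.003200
∂h/∂y = [205·(-0.4) − 125·(+6.0)] / -32500 = +0.02560
h(489833, 3046095) = 448.4 + (-0.003200)·(-415) + (+0.02560)·(490) = 448.4 +1.328 +12.544 = 462.272 m.

462.3 m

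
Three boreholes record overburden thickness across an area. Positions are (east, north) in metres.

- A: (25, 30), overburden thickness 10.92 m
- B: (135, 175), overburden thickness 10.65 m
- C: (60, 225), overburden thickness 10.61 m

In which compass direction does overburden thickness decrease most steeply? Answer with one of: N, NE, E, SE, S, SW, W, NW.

Three-point gradient (reference A): Δ to B = (110, 145, -0.27), Δ to C = (35, 195, -0.31).
∂d/∂x = -0.0004702, ∂d/∂y = -0.001505 (det = 16375).
Steepest decrease is along −∇f = (+0.0004702 E, +0.001505 N) → north.

N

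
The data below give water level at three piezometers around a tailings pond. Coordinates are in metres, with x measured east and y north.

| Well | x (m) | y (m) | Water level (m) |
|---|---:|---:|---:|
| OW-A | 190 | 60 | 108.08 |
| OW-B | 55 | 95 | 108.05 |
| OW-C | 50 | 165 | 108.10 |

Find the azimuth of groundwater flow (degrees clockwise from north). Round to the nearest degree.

With h = a·x + b·y + c and OW-A as origin, the differences give:
  (-135)·a + 35·b = -0.03
  (-140)·a + 105·b = +0.02
Eliminate b (×105 and ×35, subtract): -9275·a = -3.850 → a = ∂h/∂x = +0.0004151
Back-substitute: b = ∂h/∂y = +0.0007439.
Flow direction (−∇h) has components (-0.0004151 E, -0.0007439 N).
Azimuth = atan2(E, N) = atan2(-0.0004151, -0.0007439) = 209.2° ≈ 209°.

209°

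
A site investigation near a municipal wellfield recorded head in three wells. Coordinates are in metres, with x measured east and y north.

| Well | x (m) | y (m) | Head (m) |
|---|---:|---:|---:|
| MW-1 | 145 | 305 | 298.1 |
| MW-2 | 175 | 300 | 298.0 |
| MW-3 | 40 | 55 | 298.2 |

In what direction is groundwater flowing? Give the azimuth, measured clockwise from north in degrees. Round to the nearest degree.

Differences from MW-1: to MW-2 (Δx, Δy, Δh) = (30, -5, -0.1); to MW-3 = (-105, -250, +0.1).
Solve a·Δx + b·Δy = Δh: det = 30·(-250) − (-105)·(-5) = -8025.
∂h/∂x = [(-0.1)·(-250) − (+0.1)·(-5)] / -8025 = -0.003178
∂h/∂y = [30·(+0.1) − (-105)·(-0.1)] / -8025 = +0.0009346
Flow direction (−∇h) has components (+0.003178 E, -0.0009346 N).
Azimuth = atan2(E, N) = atan2(+0.003178, -0.0009346) = 106.4° ≈ 106°.

106°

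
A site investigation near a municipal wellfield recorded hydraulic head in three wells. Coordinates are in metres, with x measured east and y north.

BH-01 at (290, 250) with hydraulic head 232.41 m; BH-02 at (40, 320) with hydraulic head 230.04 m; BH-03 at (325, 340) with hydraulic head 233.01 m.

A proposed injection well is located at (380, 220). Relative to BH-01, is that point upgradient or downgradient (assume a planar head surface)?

upgradient

Three-point gradient (reference BH-01): Δ to BH-02 = (-250, 70, -2.37), Δ to BH-03 = (35, 90, +0.60).
∂h/∂x = +0.01023, ∂h/∂y = +0.002687 (det = -24950).
Head at (380, 220) = 232.41 + (+0.01023)·(90) + (+0.002687)·(-30) = 233.25 m.
That is higher than the 232.41 m at BH-01, so the point is upgradient.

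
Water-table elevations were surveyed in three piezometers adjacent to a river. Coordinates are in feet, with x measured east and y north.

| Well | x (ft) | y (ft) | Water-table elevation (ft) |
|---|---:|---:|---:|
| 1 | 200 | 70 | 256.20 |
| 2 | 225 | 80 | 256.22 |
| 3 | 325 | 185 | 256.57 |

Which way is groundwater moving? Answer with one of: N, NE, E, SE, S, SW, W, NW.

Taking 1 as reference: 2−1 = (25, 10, +0.02); 3−1 = (125, 115, +0.37).
Solve a·Δx + b·Δy = Δh: det = 25·115 − 125·10 = 1625.
∂h/∂x = [(+0.02)·115 − (+0.37)·10] / 1625 = -0.0008615
∂h/∂y = [25·(+0.37) − 125·(+0.02)] / 1625 = +0.004154
Flow = −∇h = (+0.0008615 east, -0.004154 north), which points south.

S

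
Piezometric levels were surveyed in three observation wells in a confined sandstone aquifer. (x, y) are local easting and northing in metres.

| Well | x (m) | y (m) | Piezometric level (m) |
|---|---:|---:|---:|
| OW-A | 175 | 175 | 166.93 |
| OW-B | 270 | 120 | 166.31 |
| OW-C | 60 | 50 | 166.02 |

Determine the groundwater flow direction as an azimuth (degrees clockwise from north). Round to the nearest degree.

With h = a·x + b·y + c and OW-A as origin, the differences give:
  95·a + (-55)·b = -0.62
  (-115)·a + (-125)·b = -0.91
Eliminate b (×(-125) and ×(-55), subtract): -18200·a = 27.450 → a = ∂h/∂x = -0.001508
Back-substitute: b = ∂h/∂y = +0.008668.
Flow direction (−∇h) has components (+0.001508 E, -0.008668 N).
Azimuth = atan2(E, N) = atan2(+0.001508, -0.008668) = 170.1° ≈ 170°.

170°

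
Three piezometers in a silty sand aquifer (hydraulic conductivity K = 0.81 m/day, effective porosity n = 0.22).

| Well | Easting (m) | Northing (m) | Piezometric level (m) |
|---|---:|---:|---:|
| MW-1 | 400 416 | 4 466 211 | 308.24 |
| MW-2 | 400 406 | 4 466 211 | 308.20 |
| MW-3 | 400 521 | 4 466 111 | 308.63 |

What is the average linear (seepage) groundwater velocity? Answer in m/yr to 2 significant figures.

5.4 m/yr

With h = a·x + b·y + c and MW-1 as origin, the differences give:
  (-10)·a + 0·b = -0.04
  105·a + (-100)·b = +0.39
Eliminate b (×(-100) and ×0, subtract): 1000·a = 4.000 → a = ∂h/∂x = +0.004000
Back-substitute: b = ∂h/∂y = +0.0003000.
|∇h| = √(0.004000² + 0.0003000²) = 0.004011
Seepage velocity v = K·i/n = 0.81 × 0.004011 / 0.22 = 0.01477 m/day = 5.395 m/yr.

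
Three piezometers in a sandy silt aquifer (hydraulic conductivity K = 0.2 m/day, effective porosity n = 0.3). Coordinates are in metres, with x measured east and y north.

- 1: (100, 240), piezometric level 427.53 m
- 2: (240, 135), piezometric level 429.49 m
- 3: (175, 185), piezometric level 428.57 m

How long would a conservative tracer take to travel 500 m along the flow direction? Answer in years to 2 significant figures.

180 years

Taking 1 as reference: 2−1 = (140, -105, +1.96); 3−1 = (75, -55, +1.04).
Solve a·Δx + b·Δy = Δh: det = 140·(-55) − 75·(-105) = 175.
∂h/∂x = [(+1.96)·(-55) − (+1.04)·(-105)] / 175 = +0.008000
∂h/∂y = [140·(+1.04) − 75·(+1.96)] / 175 = -0.008000
|∇h| = √(0.008000² + -0.008000²) = 0.01131
Seepage velocity v = K·i/n = 0.2 × 0.01131 / 0.3 = 0.00754 m/day.
t = 500 / 0.00754 = 6.631e+04 days = 182 years.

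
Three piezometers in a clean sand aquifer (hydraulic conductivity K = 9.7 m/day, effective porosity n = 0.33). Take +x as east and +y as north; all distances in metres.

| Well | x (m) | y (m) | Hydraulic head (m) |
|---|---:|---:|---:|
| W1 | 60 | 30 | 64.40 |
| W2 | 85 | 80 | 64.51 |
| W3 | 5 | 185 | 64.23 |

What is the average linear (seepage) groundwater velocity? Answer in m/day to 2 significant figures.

Taking W1 as reference: W2−W1 = (25, 50, +0.11); W3−W1 = (-55, 155, -0.17).
Solve a·Δx + b·Δy = Δh: det = 25·155 − (-55)·50 = 6625.
∂h/∂x = [(+0.11)·155 − (-0.17)·50] / 6625 = +0.003857
∂h/∂y = [25·(-0.17) − (-55)·(+0.11)] / 6625 = +0.0002717
|∇h| = √(0.003857² + 0.0002717²) = 0.003867
Seepage velocity v = K·i/n = 9.7 × 0.003867 / 0.33 = 0.1137 m/day.

0.11 m/day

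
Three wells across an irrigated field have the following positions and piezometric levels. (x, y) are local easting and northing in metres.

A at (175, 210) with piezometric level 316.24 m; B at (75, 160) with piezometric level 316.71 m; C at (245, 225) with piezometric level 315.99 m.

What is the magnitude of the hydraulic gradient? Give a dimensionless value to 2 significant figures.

Differences from A: to B (Δx, Δy, Δh) = (-100, -50, +0.47); to C = (70, 15, -0.25).
Solve a·Δx + b·Δy = Δh: det = (-100)·15 − 70·(-50) = 2000.
∂h/∂x = [(+0.47)·15 − (-0.25)·(-50)] / 2000 = -0.002725
∂h/∂y = [(-100)·(-0.25) − 70·(+0.47)] / 2000 = -0.003950
|∇h| = √(-0.002725² + -0.003950²) = 0.004799

0.0048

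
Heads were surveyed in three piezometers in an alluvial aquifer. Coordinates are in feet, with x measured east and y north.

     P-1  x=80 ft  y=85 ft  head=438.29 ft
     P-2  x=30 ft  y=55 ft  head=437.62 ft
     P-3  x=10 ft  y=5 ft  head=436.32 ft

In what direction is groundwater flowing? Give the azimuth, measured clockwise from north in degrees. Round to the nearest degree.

174°

With h = a·x + b·y + c and P-1 as origin, the differences give:
  (-50)·a + (-30)·b = -0.67
  (-70)·a + (-80)·b = -1.97
Eliminate b (×(-80) and ×(-30), subtract): 1900·a = -5.500 → a = ∂h/∂x = -0.002895
Back-substitute: b = ∂h/∂y = +0.02716.
Flow direction (−∇h) has components (+0.002895 E, -0.02716 N).
Azimuth = atan2(E, N) = atan2(+0.002895, -0.02716) = 173.9° ≈ 174°.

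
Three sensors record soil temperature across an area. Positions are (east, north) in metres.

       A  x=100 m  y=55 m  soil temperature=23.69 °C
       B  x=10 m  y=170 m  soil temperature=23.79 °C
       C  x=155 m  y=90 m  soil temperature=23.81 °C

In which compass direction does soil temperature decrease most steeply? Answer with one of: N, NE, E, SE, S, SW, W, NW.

SW

Taking A as reference: B−A = (-90, 115, +0.10); C−A = (55, 35, +0.12).
Solve a·Δx + b·Δy = ΔT: det = (-90)·35 − 55·115 = -9475.
∂T/∂x = [(+0.10)·35 − (+0.12)·115] / -9475 = +0.001087
∂T/∂y = [(-90)·(+0.12) − 55·(+0.10)] / -9475 = +0.001720
Steepest decrease is along −∇f = (-0.001087 E, -0.001720 N) → southwest.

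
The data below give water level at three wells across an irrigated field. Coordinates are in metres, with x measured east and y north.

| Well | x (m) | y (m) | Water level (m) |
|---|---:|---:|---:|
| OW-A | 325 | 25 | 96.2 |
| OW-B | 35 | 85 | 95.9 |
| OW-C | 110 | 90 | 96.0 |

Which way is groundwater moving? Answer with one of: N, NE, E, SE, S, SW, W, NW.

SW

Taking OW-A as reference: OW-B−OW-A = (-290, 60, -0.3); OW-C−OW-A = (-215, 65, -0.2).
Solve a·Δx + b·Δy = Δh: det = (-290)·65 − (-215)·60 = -5950.
∂h/∂x = [(-0.3)·65 − (-0.2)·60] / -5950 = +0.001261
∂h/∂y = [(-290)·(-0.2) − (-215)·(-0.3)] / -5950 = +0.001092
Flow = −∇h = (-0.001261 east, -0.001092 north), which points southwest.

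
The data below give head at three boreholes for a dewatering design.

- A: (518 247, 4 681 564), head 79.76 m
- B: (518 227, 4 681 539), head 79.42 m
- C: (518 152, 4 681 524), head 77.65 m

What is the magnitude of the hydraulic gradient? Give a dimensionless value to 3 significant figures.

0.0256

With h = a·x + b·y + c and A as origin, the differences give:
  (-20)·a + (-25)·b = -0.34
  (-95)·a + (-40)·b = -2.11
Eliminate b (×(-40) and ×(-25), subtract): -1575·a = -39.150 → a = ∂h/∂x = +0.02486
Back-substitute: b = ∂h/∂y = -0.006286.
|∇h| = √(0.02486² + -0.006286²) = 0.02564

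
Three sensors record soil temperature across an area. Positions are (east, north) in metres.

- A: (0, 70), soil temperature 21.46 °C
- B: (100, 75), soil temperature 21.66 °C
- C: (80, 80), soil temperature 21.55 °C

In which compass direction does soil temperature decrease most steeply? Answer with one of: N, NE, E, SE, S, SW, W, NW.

Taking A as reference: B−A = (100, 5, +0.20); C−A = (80, 10, +0.09).
Solve a·Δx + b·Δy = ΔT: det = 100·10 − 80·5 = 600.
∂T/∂x = [(+0.20)·10 − (+0.09)·5] / 600 = +0.002583
∂T/∂y = [100·(+0.09) − 80·(+0.20)] / 600 = -0.01167
Steepest decrease is along −∇f = (-0.002583 E, +0.01167 N) → north.

N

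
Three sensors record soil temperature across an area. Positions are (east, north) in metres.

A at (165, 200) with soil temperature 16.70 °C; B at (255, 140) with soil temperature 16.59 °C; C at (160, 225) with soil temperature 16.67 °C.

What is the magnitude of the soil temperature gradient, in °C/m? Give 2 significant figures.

Taking A as reference: B−A = (90, -60, -0.11); C−A = (-5, 25, -0.03).
Solve a·Δx + b·Δy = ΔT: det = 90·25 − (-5)·(-60) = 1950.
∂T/∂x = [(-0.11)·25 − (-0.03)·(-60)] / 1950 = -0.002333
∂T/∂y = [90·(-0.03) − (-5)·(-0.11)] / 1950 = -0.001667
|∇f| = √(-0.002333² + -0.001667²) = 0.002867 °C/m

0.0029 °C/m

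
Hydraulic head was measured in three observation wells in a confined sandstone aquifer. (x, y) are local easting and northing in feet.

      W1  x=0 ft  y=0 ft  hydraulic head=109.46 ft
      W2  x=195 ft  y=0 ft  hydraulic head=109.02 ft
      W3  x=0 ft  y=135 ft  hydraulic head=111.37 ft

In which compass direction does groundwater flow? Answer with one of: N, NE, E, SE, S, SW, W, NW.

S

∂h/∂x = (109.02 − 109.46) / (195 − 0) = -0.002256
∂h/∂y = (111.37 − 109.46) / (135 − 0) = +0.01415
Flow = −∇h = (+0.002256 east, -0.01415 north), which points south.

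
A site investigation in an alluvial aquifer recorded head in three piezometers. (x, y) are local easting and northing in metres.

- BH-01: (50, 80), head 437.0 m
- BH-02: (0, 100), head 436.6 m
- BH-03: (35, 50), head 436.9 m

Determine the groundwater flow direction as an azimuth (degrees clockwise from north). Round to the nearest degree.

Taking BH-01 as reference: BH-02−BH-01 = (-50, 20, -0.4); BH-03−BH-01 = (-15, -30, -0.1).
Solve a·Δx + b·Δy = Δh: det = (-50)·(-30) − (-15)·20 = 1800.
∂h/∂x = [(-0.4)·(-30) − (-0.1)·20] / 1800 = +0.007778
∂h/∂y = [(-50)·(-0.1) − (-15)·(-0.4)] / 1800 = -0.0005556
Flow direction (−∇h) has components (-0.007778 E, +0.0005556 N).
Azimuth = atan2(E, N) = atan2(-0.007778, +0.0005556) = 274.1° ≈ 274°.

274°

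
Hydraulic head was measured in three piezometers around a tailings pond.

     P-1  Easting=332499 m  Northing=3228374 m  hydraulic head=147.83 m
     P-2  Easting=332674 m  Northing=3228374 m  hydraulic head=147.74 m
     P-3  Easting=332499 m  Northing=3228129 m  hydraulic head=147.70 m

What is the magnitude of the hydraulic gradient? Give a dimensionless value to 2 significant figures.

∂h/∂x = (147.74 − 147.83) / (332674 − 332499) = -0.0005143
∂h/∂y = (147.70 − 147.83) / (3228129 − 3228374) = +0.0005306
|∇h| = √(-0.0005143² + 0.0005306²) = 0.0007389

0.00074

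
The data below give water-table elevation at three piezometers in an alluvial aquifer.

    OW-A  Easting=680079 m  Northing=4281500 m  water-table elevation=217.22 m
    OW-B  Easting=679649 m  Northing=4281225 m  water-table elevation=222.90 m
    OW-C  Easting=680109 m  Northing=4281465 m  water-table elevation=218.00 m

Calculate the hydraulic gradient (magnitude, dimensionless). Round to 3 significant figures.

0.0217

With h = a·x + b·y + c and OW-A as origin, the differences give:
  (-430)·a + (-275)·b = +5.68
  30·a + (-35)·b = +0.78
Eliminate b (×(-35) and ×(-275), subtract): 23300·a = 15.700 → a = ∂h/∂x = +0.0006738
Back-substitute: b = ∂h/∂y = -0.02171.
|∇h| = √(0.0006738² + -0.02171²) = 0.02172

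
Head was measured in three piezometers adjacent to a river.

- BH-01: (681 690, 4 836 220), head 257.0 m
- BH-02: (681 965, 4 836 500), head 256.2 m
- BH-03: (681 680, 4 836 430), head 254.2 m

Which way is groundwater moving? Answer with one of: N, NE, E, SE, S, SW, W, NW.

Differences from BH-01: to BH-02 (Δx, Δy, Δh) = (275, 280, -0.8); to BH-03 = (-10, 210, -2.8).
Determinant of the coordinate differences = 275·210 − (-10)·280 = 60550.
∂h/∂x = [(-0.8)·210 − (-2.8)·280] / 60550 = +0.01017
∂h/∂y = [275·(-2.8) − (-10)·(-0.8)] / 60550 = -0.01285
Flow = −∇h = (-0.01017 east, +0.01285 north), which points northwest.

NW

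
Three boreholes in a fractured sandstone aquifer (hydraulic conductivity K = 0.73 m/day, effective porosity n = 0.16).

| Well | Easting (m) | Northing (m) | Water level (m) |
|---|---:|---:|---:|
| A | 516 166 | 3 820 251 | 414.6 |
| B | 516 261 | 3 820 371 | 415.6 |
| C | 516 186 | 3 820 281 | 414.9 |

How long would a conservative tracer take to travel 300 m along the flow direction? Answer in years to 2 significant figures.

Differences from A: to B (Δx, Δy, Δh) = (95, 120, +1.0); to C = (20, 30, +0.3).
Solve a·Δx + b·Δy = Δh: det = 95·30 − 20·120 = 450.
∂h/∂x = [(+1.0)·30 − (+0.3)·120] / 450 = -0.01333
∂h/∂y = [95·(+0.3) − 20·(+1.0)] / 450 = +0.01889
|∇h| = √(-0.01333² + 0.01889²) = 0.02312
Seepage velocity v = K·i/n = 0.73 × 0.02312 / 0.16 = 0.1055 m/day.
t = 300 / 0.1055 = 2844 days = 7.79 years.

7.8 years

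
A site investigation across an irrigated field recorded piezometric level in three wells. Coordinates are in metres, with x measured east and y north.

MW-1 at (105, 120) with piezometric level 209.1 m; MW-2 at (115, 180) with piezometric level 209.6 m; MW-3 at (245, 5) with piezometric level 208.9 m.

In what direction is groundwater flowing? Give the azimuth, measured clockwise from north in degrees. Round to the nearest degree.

212°

Taking MW-1 as reference: MW-2−MW-1 = (10, 60, +0.5); MW-3−MW-1 = (140, -115, -0.2).
Solve a·Δx + b·Δy = Δh: det = 10·(-115) − 140·60 = -9550.
∂h/∂x = [(+0.5)·(-115) − (-0.2)·60] / -9550 = +0.004764
∂h/∂y = [10·(-0.2) − 140·(+0.5)] / -9550 = +0.007539
Flow direction (−∇h) has components (-0.004764 E, -0.007539 N).
Azimuth = atan2(E, N) = atan2(-0.004764, -0.007539) = 212.3° ≈ 212°.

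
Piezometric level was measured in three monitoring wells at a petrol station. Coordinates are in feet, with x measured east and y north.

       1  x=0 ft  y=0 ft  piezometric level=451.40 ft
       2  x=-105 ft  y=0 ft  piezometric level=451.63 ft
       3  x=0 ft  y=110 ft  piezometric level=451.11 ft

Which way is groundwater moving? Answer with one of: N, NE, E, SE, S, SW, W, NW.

∂h/∂x = (451.63 − 451.40) / (-105 − 0) = -0.002190
∂h/∂y = (451.11 − 451.40) / (110 − 0) = -0.002636
Flow = −∇h = (+0.002190 east, +0.002636 north), which points northeast.

NE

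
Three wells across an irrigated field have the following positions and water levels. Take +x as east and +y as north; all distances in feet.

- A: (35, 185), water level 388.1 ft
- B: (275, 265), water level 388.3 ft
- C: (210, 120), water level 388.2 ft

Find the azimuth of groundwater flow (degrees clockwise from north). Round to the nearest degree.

Differences from A: to B (Δx, Δy, Δh) = (240, 80, +0.2); to C = (175, -65, +0.1).
Determinant of the coordinate differences = 240·(-65) − 175·80 = -29600.
∂h/∂x = [(+0.2)·(-65) − (+0.1)·80] / -29600 = +0.0007095
∂h/∂y = [240·(+0.1) − 175·(+0.2)] / -29600 = +0.0003716
Flow direction (−∇h) has components (-0.0007095 E, -0.0003716 N).
Azimuth = atan2(E, N) = atan2(-0.0007095, -0.0003716) = 242.4° ≈ 242°.

242°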